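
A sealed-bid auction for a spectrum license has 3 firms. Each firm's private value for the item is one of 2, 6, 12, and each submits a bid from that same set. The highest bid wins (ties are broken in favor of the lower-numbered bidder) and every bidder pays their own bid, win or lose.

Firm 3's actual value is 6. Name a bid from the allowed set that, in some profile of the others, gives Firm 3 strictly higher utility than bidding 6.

2

Suppose Firm 1 bids 2 and Firm 2 bids 6.
Bid 6: loses but pays 6, utility -6.
Bid 2: loses but pays 2, utility -2.
So bidding 2 beats truth here (-2 > -6).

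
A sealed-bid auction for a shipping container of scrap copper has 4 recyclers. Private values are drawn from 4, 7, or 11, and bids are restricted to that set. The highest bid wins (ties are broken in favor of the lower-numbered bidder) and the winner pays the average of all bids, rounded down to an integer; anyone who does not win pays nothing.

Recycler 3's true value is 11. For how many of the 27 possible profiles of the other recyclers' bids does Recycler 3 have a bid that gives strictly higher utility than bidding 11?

Others bid (4, 4, 4): truth gives 6; bid 7 gives 7 > 6. Violating.
Others bid (4, 4, 7): truth gives 5; bid 7 gives 6 > 5. Violating.
Others bid (4, 4, 11): truth gives 4; no alternative beats it.
Others bid (4, 7, 4): truth gives 5; no alternative beats it.
(Checking all 27 profiles: 2 have a profitable deviation, 25 do not.)

2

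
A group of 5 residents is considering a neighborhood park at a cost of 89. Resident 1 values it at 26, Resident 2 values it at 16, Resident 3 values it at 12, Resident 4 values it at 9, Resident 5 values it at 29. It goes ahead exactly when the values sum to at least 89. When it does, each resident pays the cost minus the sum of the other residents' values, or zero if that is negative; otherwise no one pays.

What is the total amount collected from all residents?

77

Total value 92 ≥ cost 89, so it is built.
Resident 1: others sum to 66; max(0, 89 - 66) = 23.
Resident 2: others sum to 76; max(0, 89 - 76) = 13.
Resident 3: others sum to 80; max(0, 89 - 80) = 9.
Resident 4: others sum to 83; max(0, 89 - 83) = 6.
Resident 5: others sum to 63; max(0, 89 - 63) = 26.
Total collected = 23 + 13 + 9 + 6 + 26 = 77.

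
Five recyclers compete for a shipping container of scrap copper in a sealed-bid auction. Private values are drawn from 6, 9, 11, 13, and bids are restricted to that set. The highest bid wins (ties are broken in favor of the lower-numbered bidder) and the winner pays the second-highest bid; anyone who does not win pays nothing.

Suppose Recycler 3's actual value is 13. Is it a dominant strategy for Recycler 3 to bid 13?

Check each profile of the others' bids and compare truth against every alternative bid.
Others bid (6, 11, 6, 6): truth gives 2, best alternative gives 0.
Others bid (6, 11, 6, 9): truth gives 2, best alternative gives 0.
Others bid (6, 11, 6, 11): truth gives 2, best alternative gives 0.
Others bid (6, 11, 9, 6): truth gives 2, best alternative gives 0.
Others bid (6, 11, 9, 9): truth gives 2, best alternative gives 0.
Others bid (6, 11, 9, 11): truth gives 2, best alternative gives 0.
(Remaining 250 profiles checked similarly; truth is weakly best in each.)
In every case the truthful bid is at least as good as any alternative, so it is a dominant strategy.

Yes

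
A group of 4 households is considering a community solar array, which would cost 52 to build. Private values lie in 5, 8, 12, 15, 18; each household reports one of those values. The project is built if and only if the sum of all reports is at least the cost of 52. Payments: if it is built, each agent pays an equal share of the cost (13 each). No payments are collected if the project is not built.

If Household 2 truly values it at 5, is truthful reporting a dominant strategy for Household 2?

Check each profile of the others' reports and compare truth against every alternative report.
Others report (8, 18, 18): truth gives 0, best alternative gives -8.
Others report (12, 15, 18): truth gives 0, best alternative gives -8.
Others report (12, 18, 15): truth gives 0, best alternative gives -8.
Others report (15, 12, 18): truth gives 0, best alternative gives -8.
Others report (15, 15, 15): truth gives 0, best alternative gives -8.
Others report (15, 18, 12): truth gives 0, best alternative gives -8.
(Remaining 119 profiles checked similarly; truth is weakly best in each.)
In every case the truthful report is at least as good as any alternative, so it is a dominant strategy.

Yes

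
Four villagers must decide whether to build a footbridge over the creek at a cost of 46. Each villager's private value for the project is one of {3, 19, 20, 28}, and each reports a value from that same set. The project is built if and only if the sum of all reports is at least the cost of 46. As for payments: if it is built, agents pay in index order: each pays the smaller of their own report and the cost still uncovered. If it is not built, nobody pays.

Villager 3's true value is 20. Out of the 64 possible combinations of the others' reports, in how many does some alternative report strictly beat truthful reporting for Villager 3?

32

Others report (3, 3, 28): truth gives 0; report 19 gives 1 > 0. Violating.
Others report (3, 19, 19): truth gives 0; report 19 gives 1 > 0. Violating.
Others report (3, 19, 20): truth gives 0; report 19 gives 1 > 0. Violating.
Others report (3, 19, 28): truth gives 0; report 3 gives 17 > 0. Violating.
Others report (3, 3, 3): truth gives 0; no alternative beats it.
Others report (3, 3, 19): truth gives 0; no alternative beats it.
(Checking all 64 profiles: 32 have a profitable deviation, 32 do not.)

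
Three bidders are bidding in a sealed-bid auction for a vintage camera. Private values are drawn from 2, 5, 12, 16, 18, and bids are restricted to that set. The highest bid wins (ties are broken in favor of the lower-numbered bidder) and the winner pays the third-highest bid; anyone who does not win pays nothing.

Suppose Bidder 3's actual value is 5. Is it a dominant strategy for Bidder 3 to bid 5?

Consider the case where Bidder 1 bids 2 and Bidder 2 bids 5.
Truthful bid 5: loses, pays 0, utility 0.
Bid 12 instead: wins, pays 2, utility 5 - 2 = 3.
Since 3 > 0, bidding 12 is strictly better here, so truthful bidding is not dominant.

No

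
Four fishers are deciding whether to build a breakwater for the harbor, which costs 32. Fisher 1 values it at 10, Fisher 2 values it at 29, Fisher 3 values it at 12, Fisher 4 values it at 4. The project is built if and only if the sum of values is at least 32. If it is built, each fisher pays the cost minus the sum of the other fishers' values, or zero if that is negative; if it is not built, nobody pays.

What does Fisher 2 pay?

Total value 55 ≥ cost 32, so the project is built.
The other fishers' values sum to 26.
Cost minus that sum is 32 - 26 = 6.

6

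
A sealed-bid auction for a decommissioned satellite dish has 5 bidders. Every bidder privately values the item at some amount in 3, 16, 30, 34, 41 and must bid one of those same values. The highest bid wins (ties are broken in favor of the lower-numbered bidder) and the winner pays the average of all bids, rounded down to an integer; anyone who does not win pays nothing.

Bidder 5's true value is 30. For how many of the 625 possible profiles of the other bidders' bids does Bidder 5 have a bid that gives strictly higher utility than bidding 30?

197

Others bid (3, 3, 3, 3): truth gives 22; bid 16 gives 25 > 22. Violating.
Others bid (3, 3, 3, 30): truth gives 0; bid 34 gives 16 > 0. Violating.
Others bid (3, 3, 3, 34): truth gives 0; bid 41 gives 14 > 0. Violating.
Others bid (3, 3, 16, 30): truth gives 0; bid 34 gives 13 > 0. Violating.
Others bid (3, 3, 3, 16): truth gives 19; no alternative beats it.
Others bid (3, 3, 3, 41): truth gives 0; no alternative beats it.
(Checking all 625 profiles: 197 have a profitable deviation, 428 do not.)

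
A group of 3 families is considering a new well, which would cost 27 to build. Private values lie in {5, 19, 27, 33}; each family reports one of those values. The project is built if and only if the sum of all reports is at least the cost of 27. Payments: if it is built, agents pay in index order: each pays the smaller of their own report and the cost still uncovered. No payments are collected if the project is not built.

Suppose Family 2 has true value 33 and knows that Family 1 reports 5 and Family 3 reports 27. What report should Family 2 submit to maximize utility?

Report 5: project built, pays 5, utility 33 - 5 = 28.
Report 19: project built, pays 19, utility 33 - 19 = 14.
Report 27: project built, pays 22, utility 33 - 22 = 11.
Report 33: project built, pays 22, utility 33 - 22 = 11.
The best choice is 5 with utility 28.

5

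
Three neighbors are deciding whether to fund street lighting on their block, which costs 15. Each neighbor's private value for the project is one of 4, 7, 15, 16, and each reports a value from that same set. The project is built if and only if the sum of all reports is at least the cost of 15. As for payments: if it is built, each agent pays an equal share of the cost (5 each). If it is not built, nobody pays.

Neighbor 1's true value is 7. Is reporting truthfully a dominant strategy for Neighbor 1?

Check each profile of the others' reports and compare truth against every alternative report.
Others report (4, 4): truth gives 2, best alternative gives 2.
Others report (4, 7): truth gives 2, best alternative gives 2.
Others report (4, 15): truth gives 2, best alternative gives 2.
Others report (4, 16): truth gives 2, best alternative gives 2.
Others report (7, 4): truth gives 2, best alternative gives 2.
Others report (7, 7): truth gives 2, best alternative gives 2.
(Remaining 10 profiles checked similarly; truth is weakly best in each.)
In every case the truthful report is at least as good as any alternative, so it is a dominant strategy.

Yes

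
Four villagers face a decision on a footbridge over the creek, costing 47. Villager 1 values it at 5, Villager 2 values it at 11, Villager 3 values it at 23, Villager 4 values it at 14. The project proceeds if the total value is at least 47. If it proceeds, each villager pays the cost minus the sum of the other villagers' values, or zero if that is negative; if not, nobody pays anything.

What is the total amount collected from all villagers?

30

Total value 53 ≥ cost 47, so it is built.
Villager 1: others sum to 48; max(0, 47 - 48) = 0.
Villager 2: others sum to 42; max(0, 47 - 42) = 5.
Villager 3: others sum to 30; max(0, 47 - 30) = 17.
Villager 4: others sum to 39; max(0, 47 - 39) = 8.
Total collected = 0 + 5 + 17 + 8 = 30.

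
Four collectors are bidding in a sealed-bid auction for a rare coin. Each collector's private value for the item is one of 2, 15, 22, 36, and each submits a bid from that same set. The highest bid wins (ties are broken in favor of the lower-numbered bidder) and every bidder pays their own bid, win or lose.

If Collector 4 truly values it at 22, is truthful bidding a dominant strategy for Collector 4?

No

Consider the case where Collector 1 bids 2, Collector 2 bids 2 and Collector 3 bids 2.
Truthful bid 22: wins, pays 22, utility 22 - 22 = 0.
Bid 15 instead: wins, pays 15, utility 22 - 15 = 7.
Since 7 > 0, bidding 15 is strictly better here, so truthful bidding is not dominant.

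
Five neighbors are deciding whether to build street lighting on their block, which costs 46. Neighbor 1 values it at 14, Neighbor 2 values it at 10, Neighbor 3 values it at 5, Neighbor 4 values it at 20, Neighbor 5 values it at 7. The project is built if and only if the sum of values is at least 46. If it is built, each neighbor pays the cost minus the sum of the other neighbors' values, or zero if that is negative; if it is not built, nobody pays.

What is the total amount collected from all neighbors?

Total value 56 ≥ cost 46, so it is built.
Neighbor 1: others sum to 42; max(0, 46 - 42) = 4.
Neighbor 2: others sum to 46; max(0, 46 - 46) = 0.
Neighbor 3: others sum to 51; max(0, 46 - 51) = 0.
Neighbor 4: others sum to 36; max(0, 46 - 36) = 10.
Neighbor 5: others sum to 49; max(0, 46 - 49) = 0.
Total collected = 4 + 0 + 0 + 10 + 0 = 14.

14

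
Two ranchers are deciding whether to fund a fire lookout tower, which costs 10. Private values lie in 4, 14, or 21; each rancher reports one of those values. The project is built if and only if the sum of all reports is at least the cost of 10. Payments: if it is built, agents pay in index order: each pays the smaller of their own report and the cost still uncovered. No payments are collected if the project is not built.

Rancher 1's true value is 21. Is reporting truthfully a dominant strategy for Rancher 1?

Consider the case where Rancher 2 reports 14.
Truthful report 21: project built, pays 10, utility 21 - 10 = 11.
Report 4 instead: project built, pays 4, utility 21 - 4 = 17.
Since 17 > 11, reporting 4 is strictly better here, so truthful reporting is not dominant.

No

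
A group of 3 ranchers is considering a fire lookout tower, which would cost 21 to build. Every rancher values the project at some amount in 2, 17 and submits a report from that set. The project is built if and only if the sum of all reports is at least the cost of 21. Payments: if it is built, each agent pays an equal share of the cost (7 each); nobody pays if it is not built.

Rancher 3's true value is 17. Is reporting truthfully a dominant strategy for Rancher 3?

Yes

Check each profile of the others' reports and compare truth against every alternative report.
Others report (2, 2): truth gives 10, best alternative gives 0.
Others report (2, 17): truth gives 10, best alternative gives 10.
Others report (17, 2): truth gives 10, best alternative gives 10.
Others report (17, 17): truth gives 10, best alternative gives 10.
In every case the truthful report is at least as good as any alternative, so it is a dominant strategy.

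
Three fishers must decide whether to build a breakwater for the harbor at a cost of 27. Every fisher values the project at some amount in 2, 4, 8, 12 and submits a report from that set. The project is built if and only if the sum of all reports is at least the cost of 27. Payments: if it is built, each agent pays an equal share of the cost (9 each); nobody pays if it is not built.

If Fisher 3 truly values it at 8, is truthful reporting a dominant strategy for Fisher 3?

Consider the case where Fisher 1 reports 8 and Fisher 2 reports 12.
Truthful report 8: project built, pays 9, utility 8 - 9 = -1.
Report 2 instead: project not built, utility 0.
Since 0 > -1, reporting 2 is strictly better here, so truthful reporting is not dominant.

No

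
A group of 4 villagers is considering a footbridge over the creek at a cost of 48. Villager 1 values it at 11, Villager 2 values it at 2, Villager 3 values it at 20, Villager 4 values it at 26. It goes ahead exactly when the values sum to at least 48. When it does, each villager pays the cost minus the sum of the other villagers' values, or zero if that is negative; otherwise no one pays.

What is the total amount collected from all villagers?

24

Total value 59 ≥ cost 48, so it is built.
Villager 1: others sum to 48; max(0, 48 - 48) = 0.
Villager 2: others sum to 57; max(0, 48 - 57) = 0.
Villager 3: others sum to 39; max(0, 48 - 39) = 9.
Villager 4: others sum to 33; max(0, 48 - 33) = 15.
Total collected = 0 + 0 + 9 + 15 = 24.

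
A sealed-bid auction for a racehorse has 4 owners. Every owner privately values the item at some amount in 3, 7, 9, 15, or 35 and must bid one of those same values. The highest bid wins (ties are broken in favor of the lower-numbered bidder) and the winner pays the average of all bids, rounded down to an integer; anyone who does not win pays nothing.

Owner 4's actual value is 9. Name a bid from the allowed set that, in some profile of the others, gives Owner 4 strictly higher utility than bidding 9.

15

Suppose Owner 1 bids 3, Owner 2 bids 3 and Owner 3 bids 9.
Bid 9: loses, pays 0, utility 0.
Bid 15: wins, pays 7, utility 9 - 7 = 2.
So bidding 15 beats truth here (2 > 0).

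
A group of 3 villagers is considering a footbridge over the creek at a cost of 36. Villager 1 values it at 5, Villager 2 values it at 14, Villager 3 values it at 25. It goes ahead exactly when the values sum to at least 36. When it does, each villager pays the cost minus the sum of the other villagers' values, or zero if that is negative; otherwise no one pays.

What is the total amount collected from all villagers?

23

Total value 44 ≥ cost 36, so it is built.
Villager 1: others sum to 39; max(0, 36 - 39) = 0.
Villager 2: others sum to 30; max(0, 36 - 30) = 6.
Villager 3: others sum to 19; max(0, 36 - 19) = 17.
Total collected = 0 + 6 + 17 = 23.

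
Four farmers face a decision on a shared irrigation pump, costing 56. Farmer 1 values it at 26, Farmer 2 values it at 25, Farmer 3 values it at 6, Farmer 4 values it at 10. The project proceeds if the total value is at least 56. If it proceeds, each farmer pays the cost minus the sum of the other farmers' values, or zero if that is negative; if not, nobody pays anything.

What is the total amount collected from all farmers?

Total value 67 ≥ cost 56, so it is built.
Farmer 1: others sum to 41; max(0, 56 - 41) = 15.
Farmer 2: others sum to 42; max(0, 56 - 42) = 14.
Farmer 3: others sum to 61; max(0, 56 - 61) = 0.
Farmer 4: others sum to 57; max(0, 56 - 57) = 0.
Total collected = 15 + 14 + 0 + 0 = 29.

29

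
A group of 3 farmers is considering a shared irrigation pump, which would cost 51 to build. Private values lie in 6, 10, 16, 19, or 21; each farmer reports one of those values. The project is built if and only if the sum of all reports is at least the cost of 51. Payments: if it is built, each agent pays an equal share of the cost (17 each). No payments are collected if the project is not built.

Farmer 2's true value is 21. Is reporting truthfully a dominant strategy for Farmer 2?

Check each profile of the others' reports and compare truth against every alternative report.
Others report (10, 21): truth gives 4, best alternative gives 0.
Others report (21, 10): truth gives 4, best alternative gives 0.
Others report (16, 16): truth gives 4, best alternative gives 4.
Others report (16, 19): truth gives 4, best alternative gives 4.
Others report (16, 21): truth gives 4, best alternative gives 4.
Others report (19, 16): truth gives 4, best alternative gives 4.
(Remaining 19 profiles checked similarly; truth is weakly best in each.)
In every case the truthful report is at least as good as any alternative, so it is a dominant strategy.

Yes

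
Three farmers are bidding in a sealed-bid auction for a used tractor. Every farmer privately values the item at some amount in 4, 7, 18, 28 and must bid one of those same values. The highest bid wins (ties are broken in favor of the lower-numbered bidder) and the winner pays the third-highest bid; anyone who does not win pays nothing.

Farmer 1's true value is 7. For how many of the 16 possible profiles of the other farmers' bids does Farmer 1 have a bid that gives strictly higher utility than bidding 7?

Others bid (4, 18): truth gives 0; bid 18 gives 3 > 0. Violating.
Others bid (4, 28): truth gives 0; bid 28 gives 3 > 0. Violating.
Others bid (18, 4): truth gives 0; bid 18 gives 3 > 0. Violating.
Others bid (28, 4): truth gives 0; bid 28 gives 3 > 0. Violating.
Others bid (4, 4): truth gives 3; no alternative beats it.
Others bid (4, 7): truth gives 3; no alternative beats it.
(Checking all 16 profiles: 4 have a profitable deviation, 12 do not.)

4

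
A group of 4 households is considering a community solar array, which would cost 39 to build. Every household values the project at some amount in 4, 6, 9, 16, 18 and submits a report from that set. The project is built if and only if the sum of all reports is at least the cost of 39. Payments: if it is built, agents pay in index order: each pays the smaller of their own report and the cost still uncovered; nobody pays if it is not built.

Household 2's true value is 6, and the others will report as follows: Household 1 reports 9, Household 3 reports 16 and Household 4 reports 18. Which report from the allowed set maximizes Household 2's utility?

4

Report 4: project built, pays 4, utility 6 - 4 = 2.
Report 6: project built, pays 6, utility 6 - 6 = 0.
Report 9: project built, pays 9, utility 6 - 9 = -3.
Report 16: project built, pays 16, utility 6 - 16 = -10.
Report 18: project built, pays 18, utility 6 - 18 = -12.
The best choice is 4 with utility 2.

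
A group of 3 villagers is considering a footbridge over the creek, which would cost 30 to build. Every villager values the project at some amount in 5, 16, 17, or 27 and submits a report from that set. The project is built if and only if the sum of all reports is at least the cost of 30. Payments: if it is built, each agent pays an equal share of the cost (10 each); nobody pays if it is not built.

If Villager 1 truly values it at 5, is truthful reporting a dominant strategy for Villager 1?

Check each profile of the others' reports and compare truth against every alternative report.
Others report (5, 16): truth gives 0, best alternative gives -5.
Others report (5, 17): truth gives 0, best alternative gives -5.
Others report (16, 5): truth gives 0, best alternative gives -5.
Others report (17, 5): truth gives 0, best alternative gives -5.
Others report (5, 27): truth gives -5, best alternative gives -5.
Others report (16, 16): truth gives -5, best alternative gives -5.
(Remaining 10 profiles checked similarly; truth is weakly best in each.)
In every case the truthful report is at least as good as any alternative, so it is a dominant strategy.

Yes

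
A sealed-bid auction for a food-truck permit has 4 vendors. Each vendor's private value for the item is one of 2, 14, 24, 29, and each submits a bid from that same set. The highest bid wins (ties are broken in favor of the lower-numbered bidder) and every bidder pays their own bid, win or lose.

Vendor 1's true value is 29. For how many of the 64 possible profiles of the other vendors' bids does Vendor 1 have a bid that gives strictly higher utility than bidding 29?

Others bid (2, 2, 2): truth gives 0; bid 2 gives 27 > 0. Violating.
Others bid (2, 2, 14): truth gives 0; bid 14 gives 15 > 0. Violating.
Others bid (2, 2, 24): truth gives 0; bid 24 gives 5 > 0. Violating.
Others bid (2, 14, 2): truth gives 0; bid 14 gives 15 > 0. Violating.
Others bid (2, 2, 29): truth gives 0; no alternative beats it.
Others bid (2, 14, 29): truth gives 0; no alternative beats it.
(Checking all 64 profiles: 27 have a profitable deviation, 37 do not.)

27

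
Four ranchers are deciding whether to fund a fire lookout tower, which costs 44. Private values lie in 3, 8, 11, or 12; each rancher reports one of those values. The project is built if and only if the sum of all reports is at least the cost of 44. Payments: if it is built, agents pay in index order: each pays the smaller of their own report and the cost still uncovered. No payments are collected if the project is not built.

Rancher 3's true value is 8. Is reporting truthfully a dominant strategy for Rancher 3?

Check each profile of the others' reports and compare truth against every alternative report.
Others report (3, 3, 3): truth gives 0, best alternative gives 0.
Others report (3, 3, 8): truth gives 0, best alternative gives 0.
Others report (3, 3, 11): truth gives 0, best alternative gives 0.
Others report (3, 3, 12): truth gives 0, best alternative gives 0.
Others report (3, 8, 3): truth gives 0, best alternative gives 0.
Others report (3, 8, 8): truth gives 0, best alternative gives 0.
(Remaining 58 profiles checked similarly; truth is weakly best in each.)
In every case the truthful report is at least as good as any alternative, so it is a dominant strategy.

Yes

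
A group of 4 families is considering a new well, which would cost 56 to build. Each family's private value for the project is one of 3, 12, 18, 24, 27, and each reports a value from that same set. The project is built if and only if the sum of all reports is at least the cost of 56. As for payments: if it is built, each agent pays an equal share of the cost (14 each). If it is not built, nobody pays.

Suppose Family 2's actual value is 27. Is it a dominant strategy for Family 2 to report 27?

Yes

Check each profile of the others' reports and compare truth against every alternative report.
Others report (3, 3, 24): truth gives 13, best alternative gives 0.
Others report (3, 24, 3): truth gives 13, best alternative gives 0.
Others report (24, 3, 3): truth gives 13, best alternative gives 0.
Others report (3, 3, 27): truth gives 13, best alternative gives 13.
Others report (3, 12, 18): truth gives 13, best alternative gives 13.
Others report (3, 12, 24): truth gives 13, best alternative gives 13.
(Remaining 119 profiles checked similarly; truth is weakly best in each.)
In every case the truthful report is at least as good as any alternative, so it is a dominant strategy.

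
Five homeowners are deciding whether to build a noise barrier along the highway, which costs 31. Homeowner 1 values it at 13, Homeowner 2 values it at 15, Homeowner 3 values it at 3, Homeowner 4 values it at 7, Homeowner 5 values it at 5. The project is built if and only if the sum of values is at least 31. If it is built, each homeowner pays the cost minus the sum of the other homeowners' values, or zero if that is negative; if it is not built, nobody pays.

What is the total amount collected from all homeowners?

Total value 43 ≥ cost 31, so it is built.
Homeowner 1: others sum to 30; max(0, 31 - 30) = 1.
Homeowner 2: others sum to 28; max(0, 31 - 28) = 3.
Homeowner 3: others sum to 40; max(0, 31 - 40) = 0.
Homeowner 4: others sum to 36; max(0, 31 - 36) = 0.
Homeowner 5: others sum to 38; max(0, 31 - 38) = 0.
Total collected = 1 + 3 + 0 + 0 + 0 = 4.

4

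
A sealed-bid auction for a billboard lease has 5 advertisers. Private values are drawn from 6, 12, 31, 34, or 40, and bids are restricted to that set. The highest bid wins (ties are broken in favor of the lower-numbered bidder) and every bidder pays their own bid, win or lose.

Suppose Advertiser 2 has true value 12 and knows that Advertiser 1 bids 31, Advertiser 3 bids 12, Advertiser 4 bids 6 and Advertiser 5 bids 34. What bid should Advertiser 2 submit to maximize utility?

6

Bid 6: loses but pays 6, utility -6.
Bid 12: loses but pays 12, utility -12.
Bid 31: loses but pays 31, utility -31.
Bid 34: wins, pays 34, utility 12 - 34 = -22.
Bid 40: wins, pays 40, utility 12 - 40 = -28.
The best choice is 6 with utility -6.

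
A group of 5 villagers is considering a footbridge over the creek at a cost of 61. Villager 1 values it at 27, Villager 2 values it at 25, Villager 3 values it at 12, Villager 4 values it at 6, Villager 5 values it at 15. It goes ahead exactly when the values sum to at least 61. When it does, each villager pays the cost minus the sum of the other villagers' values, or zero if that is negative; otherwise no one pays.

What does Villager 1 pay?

3

Total value 85 ≥ cost 61, so the project is built.
The other villagers' values sum to 58.
Cost minus that sum is 61 - 58 = 3.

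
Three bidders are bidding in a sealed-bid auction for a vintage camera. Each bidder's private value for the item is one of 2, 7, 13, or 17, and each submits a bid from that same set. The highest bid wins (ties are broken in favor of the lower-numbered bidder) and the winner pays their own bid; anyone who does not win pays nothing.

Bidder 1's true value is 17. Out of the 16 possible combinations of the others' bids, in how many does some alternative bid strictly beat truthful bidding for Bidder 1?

Others bid (2, 2): truth gives 0; bid 2 gives 15 > 0. Violating.
Others bid (2, 7): truth gives 0; bid 7 gives 10 > 0. Violating.
Others bid (2, 13): truth gives 0; bid 13 gives 4 > 0. Violating.
Others bid (7, 2): truth gives 0; bid 7 gives 10 > 0. Violating.
Others bid (2, 17): truth gives 0; no alternative beats it.
Others bid (7, 17): truth gives 0; no alternative beats it.
(Checking all 16 profiles: 9 have a profitable deviation, 7 do not.)

9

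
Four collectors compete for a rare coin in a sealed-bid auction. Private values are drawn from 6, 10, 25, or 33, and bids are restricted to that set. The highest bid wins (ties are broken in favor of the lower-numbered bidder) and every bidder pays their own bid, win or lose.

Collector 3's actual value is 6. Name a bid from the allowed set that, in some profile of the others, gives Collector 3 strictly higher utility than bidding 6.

10

Suppose Collector 1 bids 6, Collector 2 bids 6 and Collector 4 bids 6.
Bid 6: loses but pays 6, utility -6.
Bid 10: wins, pays 10, utility 6 - 10 = -4.
So bidding 10 beats truth here (-4 > -6).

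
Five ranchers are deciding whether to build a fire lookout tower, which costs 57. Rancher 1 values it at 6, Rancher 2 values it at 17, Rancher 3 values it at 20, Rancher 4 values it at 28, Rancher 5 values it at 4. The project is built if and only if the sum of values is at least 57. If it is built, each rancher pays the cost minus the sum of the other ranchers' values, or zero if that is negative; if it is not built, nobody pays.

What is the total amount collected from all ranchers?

12

Total value 75 ≥ cost 57, so it is built.
Rancher 1: others sum to 69; max(0, 57 - 69) = 0.
Rancher 2: others sum to 58; max(0, 57 - 58) = 0.
Rancher 3: others sum to 55; max(0, 57 - 55) = 2.
Rancher 4: others sum to 47; max(0, 57 - 47) = 10.
Rancher 5: others sum to 71; max(0, 57 - 71) = 0.
Total collected = 0 + 0 + 2 + 10 + 0 = 12.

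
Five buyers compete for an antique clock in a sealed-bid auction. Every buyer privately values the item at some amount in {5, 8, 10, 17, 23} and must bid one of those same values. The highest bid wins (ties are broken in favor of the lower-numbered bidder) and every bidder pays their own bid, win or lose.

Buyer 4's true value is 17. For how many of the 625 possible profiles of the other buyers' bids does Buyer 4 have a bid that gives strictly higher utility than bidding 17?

541

Others bid (5, 5, 5, 5): truth gives 0; bid 8 gives 9 > 0. Violating.
Others bid (5, 5, 5, 8): truth gives 0; bid 8 gives 9 > 0. Violating.
Others bid (5, 5, 5, 10): truth gives 0; bid 10 gives 7 > 0. Violating.
Others bid (5, 5, 5, 23): truth gives -17; bid 5 gives -5 > -17. Violating.
Others bid (5, 5, 5, 17): truth gives 0; no alternative beats it.
Others bid (5, 5, 8, 17): truth gives 0; no alternative beats it.
(Checking all 625 profiles: 541 have a profitable deviation, 84 do not.)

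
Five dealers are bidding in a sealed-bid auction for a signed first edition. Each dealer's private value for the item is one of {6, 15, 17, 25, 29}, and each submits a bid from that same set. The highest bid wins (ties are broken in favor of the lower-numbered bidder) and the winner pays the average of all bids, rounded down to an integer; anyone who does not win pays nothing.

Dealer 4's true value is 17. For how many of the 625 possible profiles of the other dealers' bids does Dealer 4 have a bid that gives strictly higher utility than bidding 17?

74

Others bid (6, 6, 6, 6): truth gives 9; bid 15 gives 10 > 9. Violating.
Others bid (6, 6, 6, 15): truth gives 7; bid 15 gives 8 > 7. Violating.
Others bid (6, 6, 6, 25): truth gives 0; bid 25 gives 4 > 0. Violating.
Others bid (6, 6, 6, 29): truth gives 0; bid 29 gives 2 > 0. Violating.
Others bid (6, 6, 6, 17): truth gives 7; no alternative beats it.
Others bid (6, 6, 15, 6): truth gives 7; no alternative beats it.
(Checking all 625 profiles: 74 have a profitable deviation, 551 do not.)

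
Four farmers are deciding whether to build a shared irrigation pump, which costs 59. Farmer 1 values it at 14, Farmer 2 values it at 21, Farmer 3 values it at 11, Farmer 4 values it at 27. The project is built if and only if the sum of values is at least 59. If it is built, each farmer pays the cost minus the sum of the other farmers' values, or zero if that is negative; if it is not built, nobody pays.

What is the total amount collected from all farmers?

20

Total value 73 ≥ cost 59, so it is built.
Farmer 1: others sum to 59; max(0, 59 - 59) = 0.
Farmer 2: others sum to 52; max(0, 59 - 52) = 7.
Farmer 3: others sum to 62; max(0, 59 - 62) = 0.
Farmer 4: others sum to 46; max(0, 59 - 46) = 13.
Total collected = 0 + 7 + 0 + 13 = 20.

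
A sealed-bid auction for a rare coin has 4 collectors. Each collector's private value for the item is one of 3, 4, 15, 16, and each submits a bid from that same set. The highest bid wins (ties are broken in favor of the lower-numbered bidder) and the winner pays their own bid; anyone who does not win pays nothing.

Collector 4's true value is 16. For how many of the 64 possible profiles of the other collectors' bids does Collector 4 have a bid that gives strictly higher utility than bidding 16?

8

Others bid (3, 3, 3): truth gives 0; bid 4 gives 12 > 0. Violating.
Others bid (3, 3, 4): truth gives 0; bid 15 gives 1 > 0. Violating.
Others bid (3, 4, 3): truth gives 0; bid 15 gives 1 > 0. Violating.
Others bid (3, 4, 4): truth gives 0; bid 15 gives 1 > 0. Violating.
Others bid (3, 3, 15): truth gives 0; no alternative beats it.
Others bid (3, 3, 16): truth gives 0; no alternative beats it.
(Checking all 64 profiles: 8 have a profitable deviation, 56 do not.)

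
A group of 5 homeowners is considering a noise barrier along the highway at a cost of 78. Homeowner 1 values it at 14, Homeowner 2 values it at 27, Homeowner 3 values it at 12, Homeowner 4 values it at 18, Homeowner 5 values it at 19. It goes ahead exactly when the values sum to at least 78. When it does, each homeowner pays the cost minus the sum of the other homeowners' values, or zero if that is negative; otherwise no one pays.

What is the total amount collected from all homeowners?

Total value 90 ≥ cost 78, so it is built.
Homeowner 1: others sum to 76; max(0, 78 - 76) = 2.
Homeowner 2: others sum to 63; max(0, 78 - 63) = 15.
Homeowner 3: others sum to 78; max(0, 78 - 78) = 0.
Homeowner 4: others sum to 72; max(0, 78 - 72) = 6.
Homeowner 5: others sum to 71; max(0, 78 - 71) = 7.
Total collected = 2 + 15 + 0 + 6 + 7 = 30.

30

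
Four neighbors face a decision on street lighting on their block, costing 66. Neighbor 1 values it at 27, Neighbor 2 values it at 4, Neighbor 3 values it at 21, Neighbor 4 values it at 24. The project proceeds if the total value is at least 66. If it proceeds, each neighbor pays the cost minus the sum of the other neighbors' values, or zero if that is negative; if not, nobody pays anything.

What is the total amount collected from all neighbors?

Total value 76 ≥ cost 66, so it is built.
Neighbor 1: others sum to 49; max(0, 66 - 49) = 17.
Neighbor 2: others sum to 72; max(0, 66 - 72) = 0.
Neighbor 3: others sum to 55; max(0, 66 - 55) = 11.
Neighbor 4: others sum to 52; max(0, 66 - 52) = 14.
Total collected = 17 + 0 + 11 + 14 = 42.

42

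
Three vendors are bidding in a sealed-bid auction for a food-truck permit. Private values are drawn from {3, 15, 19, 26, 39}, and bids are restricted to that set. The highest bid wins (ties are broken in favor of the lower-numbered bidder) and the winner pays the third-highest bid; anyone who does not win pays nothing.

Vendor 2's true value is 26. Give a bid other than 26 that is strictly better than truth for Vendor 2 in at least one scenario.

39

Suppose Vendor 1 bids 3 and Vendor 3 bids 39.
Bid 26: loses, pays 0, utility 0.
Bid 39: wins, pays 3, utility 26 - 3 = 23.
So bidding 39 beats truth here (23 > 0).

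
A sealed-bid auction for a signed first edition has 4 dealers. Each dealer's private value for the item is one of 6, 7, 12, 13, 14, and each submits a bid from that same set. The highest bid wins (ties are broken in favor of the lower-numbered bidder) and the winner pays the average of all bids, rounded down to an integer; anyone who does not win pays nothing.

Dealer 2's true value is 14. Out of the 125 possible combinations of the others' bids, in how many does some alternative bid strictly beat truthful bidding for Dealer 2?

Others bid (6, 6, 6): truth gives 6; bid 7 gives 8 > 6. Violating.
Others bid (6, 6, 7): truth gives 6; bid 7 gives 8 > 6. Violating.
Others bid (6, 7, 6): truth gives 6; bid 7 gives 8 > 6. Violating.
Others bid (6, 7, 7): truth gives 6; bid 7 gives 8 > 6. Violating.
Others bid (6, 6, 12): truth gives 5; no alternative beats it.
Others bid (6, 6, 13): truth gives 5; no alternative beats it.
(Checking all 125 profiles: 17 have a profitable deviation, 108 do not.)

17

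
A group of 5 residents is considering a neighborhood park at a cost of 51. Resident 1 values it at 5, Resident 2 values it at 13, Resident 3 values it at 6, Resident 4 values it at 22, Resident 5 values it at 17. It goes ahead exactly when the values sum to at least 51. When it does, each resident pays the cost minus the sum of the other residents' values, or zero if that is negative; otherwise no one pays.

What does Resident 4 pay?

10

Total value 63 ≥ cost 51, so the project is built.
The other residents' values sum to 41.
Cost minus that sum is 51 - 41 = 10.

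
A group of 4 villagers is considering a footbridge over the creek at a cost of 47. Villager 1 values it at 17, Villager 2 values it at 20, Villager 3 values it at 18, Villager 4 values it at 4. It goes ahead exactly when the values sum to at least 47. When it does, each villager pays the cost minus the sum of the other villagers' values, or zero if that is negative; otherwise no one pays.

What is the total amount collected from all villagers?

Total value 59 ≥ cost 47, so it is built.
Villager 1: others sum to 42; max(0, 47 - 42) = 5.
Villager 2: others sum to 39; max(0, 47 - 39) = 8.
Villager 3: others sum to 41; max(0, 47 - 41) = 6.
Villager 4: others sum to 55; max(0, 47 - 55) = 0.
Total collected = 5 + 8 + 6 + 0 = 19.

19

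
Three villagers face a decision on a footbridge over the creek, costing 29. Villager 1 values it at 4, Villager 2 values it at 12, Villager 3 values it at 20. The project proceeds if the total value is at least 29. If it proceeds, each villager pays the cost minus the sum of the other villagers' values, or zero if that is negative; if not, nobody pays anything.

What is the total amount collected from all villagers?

Total value 36 ≥ cost 29, so it is built.
Villager 1: others sum to 32; max(0, 29 - 32) = 0.
Villager 2: others sum to 24; max(0, 29 - 24) = 5.
Villager 3: others sum to 16; max(0, 29 - 16) = 13.
Total collected = 0 + 5 + 13 = 18.

18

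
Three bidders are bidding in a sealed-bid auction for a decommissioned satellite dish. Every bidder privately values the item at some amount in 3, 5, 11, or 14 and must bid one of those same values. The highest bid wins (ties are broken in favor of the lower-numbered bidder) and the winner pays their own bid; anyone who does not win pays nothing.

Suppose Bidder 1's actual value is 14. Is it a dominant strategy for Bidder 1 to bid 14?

Consider the case where Bidder 2 bids 3 and Bidder 3 bids 3.
Truthful bid 14: wins, pays 14, utility 14 - 14 = 0.
Bid 3 instead: wins, pays 3, utility 14 - 3 = 11.
Since 11 > 0, bidding 3 is strictly better here, so truthful bidding is not dominant.

No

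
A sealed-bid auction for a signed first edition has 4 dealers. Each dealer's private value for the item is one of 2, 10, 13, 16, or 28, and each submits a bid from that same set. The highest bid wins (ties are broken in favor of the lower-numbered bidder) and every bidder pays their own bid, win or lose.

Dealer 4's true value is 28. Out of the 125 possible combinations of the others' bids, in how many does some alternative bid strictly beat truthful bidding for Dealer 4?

88

Others bid (2, 2, 2): truth gives 0; bid 10 gives 18 > 0. Violating.
Others bid (2, 2, 10): truth gives 0; bid 13 gives 15 > 0. Violating.
Others bid (2, 2, 13): truth gives 0; bid 16 gives 12 > 0. Violating.
Others bid (2, 2, 28): truth gives -28; bid 2 gives -2 > -28. Violating.
Others bid (2, 2, 16): truth gives 0; no alternative beats it.
Others bid (2, 10, 16): truth gives 0; no alternative beats it.
(Checking all 125 profiles: 88 have a profitable deviation, 37 do not.)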